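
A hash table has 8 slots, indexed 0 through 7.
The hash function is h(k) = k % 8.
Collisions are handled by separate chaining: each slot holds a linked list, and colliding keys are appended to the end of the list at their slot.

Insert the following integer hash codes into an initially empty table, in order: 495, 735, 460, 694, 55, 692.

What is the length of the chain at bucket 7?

3

495 → bucket 7
735 → bucket 7 (collision)
460 → bucket 4
694 → bucket 6
55 → bucket 7 (collision)
692 → bucket 4 (collision)
Final buckets:
0: ∅
1: ∅
2: ∅
3: ∅
4: 460 -> 692
5: ∅
6: 694
7: 495 -> 735 -> 55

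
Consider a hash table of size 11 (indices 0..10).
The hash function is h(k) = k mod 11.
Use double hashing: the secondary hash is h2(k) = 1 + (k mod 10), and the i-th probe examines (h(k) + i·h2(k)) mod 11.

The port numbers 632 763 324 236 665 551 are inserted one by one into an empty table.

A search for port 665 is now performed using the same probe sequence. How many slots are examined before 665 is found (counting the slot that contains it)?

632: h=5 -> slot 5
763: h=4 -> slot 4
324: h=5, h2=5, probe 5,10 -> slot 10
236: h=5, h2=7, probe 5,1 -> slot 1
665: h=5, h2=6, probe 5,0 -> slot 0
551: h=1, h2=2, probe 1,3 -> slot 3
Table: [665, 236, -, 551, 763, 632, -, -, -, -, 324]
Lookup 665: h=5, h2=6, probe 5,0 → found at 0.

2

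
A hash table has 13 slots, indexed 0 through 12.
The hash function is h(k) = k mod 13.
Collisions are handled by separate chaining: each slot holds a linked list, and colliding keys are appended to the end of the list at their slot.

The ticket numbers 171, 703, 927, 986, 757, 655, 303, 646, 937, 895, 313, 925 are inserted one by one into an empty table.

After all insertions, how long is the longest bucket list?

3

Insert 171: h=2, bucket 2 empty → new chain.
Insert 703: h=1, bucket 1 empty → new chain.
Insert 927: h=4, bucket 4 empty → new chain.
Insert 986: h=11, bucket 11 empty → new chain.
Insert 757: h=3, bucket 3 empty → new chain.
Insert 655: h=5, bucket 5 empty → new chain.
Insert 303: h=4, bucket 4 nonempty → append to chain.
Insert 646: h=9, bucket 9 empty → new chain.
Insert 937: h=1, bucket 1 nonempty → append to chain.
Insert 895: h=11, bucket 11 nonempty → append to chain.
Insert 313: h=1, bucket 1 nonempty → append to chain.
Insert 925: h=2, bucket 2 nonempty → append to chain.
Final buckets:
0: .
1: 703 -> 937 -> 313
2: 171 -> 925
3: 757
4: 927 -> 303
5: 655
6: .
7: .
8: .
9: 646
10: .
11: 986 -> 895
12: .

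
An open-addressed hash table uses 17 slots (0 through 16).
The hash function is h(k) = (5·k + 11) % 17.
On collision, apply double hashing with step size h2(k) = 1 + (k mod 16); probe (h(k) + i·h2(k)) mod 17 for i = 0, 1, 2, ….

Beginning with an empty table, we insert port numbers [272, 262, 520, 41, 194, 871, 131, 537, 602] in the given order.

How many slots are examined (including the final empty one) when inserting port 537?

3

272: h=11 → slot 11
262: h=12 → slot 12
520: h=10 → slot 10
41: h=12, h2=10, probe 12,5 → slot 5
194: h=12, h2=3, probe 12,15 → slot 15
871: h=14 → slot 14
131: h=3 → slot 3
537: h=10, h2=10, probe 10,3,13 → slot 13
602: h=12, h2=11, probe 12,6 → slot 6
Table: [∅, ∅, ∅, 131, ∅, 41, 602, ∅, ∅, ∅, 520, 272, 262, 537, 871, 194, ∅]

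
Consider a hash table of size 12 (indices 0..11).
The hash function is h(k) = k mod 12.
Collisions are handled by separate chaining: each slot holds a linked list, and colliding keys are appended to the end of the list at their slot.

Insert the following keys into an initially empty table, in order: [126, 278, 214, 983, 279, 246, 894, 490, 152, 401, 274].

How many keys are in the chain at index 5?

1

126 → bucket 6
278 → bucket 2
214 → bucket 10
983 → bucket 11
279 → bucket 3
246 → bucket 6 (collision)
894 → bucket 6 (collision)
490 → bucket 10 (collision)
152 → bucket 8
401 → bucket 5
274 → bucket 10 (collision)
Final buckets:
0: ∅
1: ∅
2: 278
3: 279
4: ∅
5: 401
6: 126 -> 246 -> 894
7: ∅
8: 152
9: ∅
10: 214 -> 490 -> 274
11: 983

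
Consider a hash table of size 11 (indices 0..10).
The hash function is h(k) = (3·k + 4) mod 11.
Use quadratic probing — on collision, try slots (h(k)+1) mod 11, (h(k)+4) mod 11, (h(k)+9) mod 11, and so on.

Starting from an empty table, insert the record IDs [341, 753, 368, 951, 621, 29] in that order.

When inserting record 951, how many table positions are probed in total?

3

341: h=4 -> slot 4
753: h=8 -> slot 8
368: h=8, probe 8,9 -> slot 9
951: h=8, probe 8,9,1 -> slot 1
621: h=8, probe 8,9,1,6 -> slot 6
29: h=3 -> slot 3
Table: [., 951, ., 29, 341, ., 621, ., 753, 368, .]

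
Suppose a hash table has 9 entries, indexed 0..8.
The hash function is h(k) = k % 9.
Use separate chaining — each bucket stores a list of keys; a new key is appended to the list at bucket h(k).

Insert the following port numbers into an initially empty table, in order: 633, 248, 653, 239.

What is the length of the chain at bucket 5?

Insert 633: h=3, bucket 3 empty -> new chain.
Insert 248: h=5, bucket 5 empty -> new chain.
Insert 653: h=5, bucket 5 nonempty -> append to chain.
Insert 239: h=5, bucket 5 nonempty -> append to chain.
Final buckets:
0: —
1: —
2: —
3: 633
4: —
5: 248 -> 653 -> 239
6: —
7: —
8: —

3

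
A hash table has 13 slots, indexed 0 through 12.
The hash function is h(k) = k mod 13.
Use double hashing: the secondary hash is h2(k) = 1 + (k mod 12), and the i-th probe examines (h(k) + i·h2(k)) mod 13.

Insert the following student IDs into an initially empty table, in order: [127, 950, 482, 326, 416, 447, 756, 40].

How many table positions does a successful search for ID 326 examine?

Insert 127: h=10, slot 10 empty => index 10.
Insert 950: h=1, slot 1 empty => index 1.
Insert 482: h=1, h2=3, slot 1 occupied => index 4.
Insert 326: h=1, h2=3, slots 1,4 occupied => index 7.
Insert 416: h=0, slot 0 empty => index 0.
Insert 447: h=5, slot 5 empty => index 5.
Insert 756: h=2, slot 2 empty => index 2.
Insert 40: h=1, h2=5, slot 1 occupied => index 6.
Table: [416, 950, 756, ., 482, 447, 40, 326, ., ., 127, ., .]
Lookup 326: h=1, h2=3, probe 1,4,7 → found at 7.

3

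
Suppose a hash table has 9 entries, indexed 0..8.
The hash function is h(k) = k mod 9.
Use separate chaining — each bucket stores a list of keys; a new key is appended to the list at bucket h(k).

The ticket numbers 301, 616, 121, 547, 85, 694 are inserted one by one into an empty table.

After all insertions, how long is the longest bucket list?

301 → bucket 4
616 → bucket 4 (collision)
121 → bucket 4 (collision)
547 → bucket 7
85 → bucket 4 (collision)
694 → bucket 1
Final buckets:
0: —
1: 694
2: —
3: —
4: 301 -> 616 -> 121 -> 85
5: —
6: —
7: 547
8: —

4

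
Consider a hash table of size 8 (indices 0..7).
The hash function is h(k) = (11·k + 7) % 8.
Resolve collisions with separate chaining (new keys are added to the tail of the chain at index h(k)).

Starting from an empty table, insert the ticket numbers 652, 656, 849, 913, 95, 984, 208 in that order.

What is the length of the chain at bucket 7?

Insert 652: h=3, bucket 3 empty -> new chain.
Insert 656: h=7, bucket 7 empty -> new chain.
Insert 849: h=2, bucket 2 empty -> new chain.
Insert 913: h=2, bucket 2 nonempty -> append to chain.
Insert 95: h=4, bucket 4 empty -> new chain.
Insert 984: h=7, bucket 7 nonempty -> append to chain.
Insert 208: h=7, bucket 7 nonempty -> append to chain.
Final buckets:
0: ∅
1: ∅
2: 849 -> 913
3: 652
4: 95
5: ∅
6: ∅
7: 656 -> 984 -> 208

3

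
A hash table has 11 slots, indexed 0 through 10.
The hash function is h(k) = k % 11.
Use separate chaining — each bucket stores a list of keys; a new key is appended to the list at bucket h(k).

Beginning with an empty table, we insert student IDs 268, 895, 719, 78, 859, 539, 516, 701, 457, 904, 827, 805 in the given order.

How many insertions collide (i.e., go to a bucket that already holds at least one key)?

268 → bucket 4
895 → bucket 4 (collision)
719 → bucket 4 (collision)
78 → bucket 1
859 → bucket 1 (collision)
539 → bucket 0
516 → bucket 10
701 → bucket 8
457 → bucket 6
904 → bucket 2
827 → bucket 2 (collision)
805 → bucket 2 (collision)
Final buckets:
0: 539
1: 78 -> 859
2: 904 -> 827 -> 805
3: .
4: 268 -> 895 -> 719
5: .
6: 457
7: .
8: 701
9: .
10: 516

5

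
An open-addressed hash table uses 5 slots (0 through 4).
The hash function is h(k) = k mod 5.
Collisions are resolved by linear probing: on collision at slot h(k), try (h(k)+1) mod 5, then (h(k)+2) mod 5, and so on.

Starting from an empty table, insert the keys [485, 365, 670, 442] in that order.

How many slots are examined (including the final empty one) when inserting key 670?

485 hashes to 0; slot 0 is free → place at 0.
365 hashes to 0; 0 taken → place at 1.
670 hashes to 0; 0,1 taken → place at 2.
442 hashes to 2; 2 taken → place at 3.
Table: [485, 365, 670, 442, .]

3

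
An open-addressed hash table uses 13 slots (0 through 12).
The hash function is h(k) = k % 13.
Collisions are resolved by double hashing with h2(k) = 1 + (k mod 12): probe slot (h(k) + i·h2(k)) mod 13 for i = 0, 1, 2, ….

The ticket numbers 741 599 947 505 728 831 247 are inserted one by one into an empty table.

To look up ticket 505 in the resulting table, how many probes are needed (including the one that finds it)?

741 hashes to 0; slot 0 is free → place at 0.
599 hashes to 1; slot 1 is free → place at 1.
947 hashes to 11; slot 11 is free → place at 11.
505 hashes to 11, h2=2; 11,0 taken → place at 2.
728 hashes to 0, h2=9; 0 taken → place at 9.
831 hashes to 12; slot 12 is free → place at 12.
247 hashes to 0, h2=8; 0 taken → place at 8.
Table: [741, 599, 505, —, —, —, —, —, 247, 728, —, 947, 831]
Lookup 505: h=11, h2=2, probe 11,0,2 → found at 2.

3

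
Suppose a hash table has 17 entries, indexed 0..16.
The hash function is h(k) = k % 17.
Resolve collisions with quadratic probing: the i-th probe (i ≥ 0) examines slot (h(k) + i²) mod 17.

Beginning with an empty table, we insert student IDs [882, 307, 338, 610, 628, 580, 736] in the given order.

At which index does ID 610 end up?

882 hashes to 15; slot 15 is free -> place at 15.
307 hashes to 1; slot 1 is free -> place at 1.
338 hashes to 15; 15 taken -> place at 16.
610 hashes to 15; 15,16 taken -> place at 2.
628 hashes to 16; 16 taken -> place at 0.
580 hashes to 2; 2 taken -> place at 3.
736 hashes to 5; slot 5 is free -> place at 5.
Table: [628, 307, 610, 580, ∅, 736, ∅, ∅, ∅, ∅, ∅, ∅, ∅, ∅, ∅, 882, 338]

2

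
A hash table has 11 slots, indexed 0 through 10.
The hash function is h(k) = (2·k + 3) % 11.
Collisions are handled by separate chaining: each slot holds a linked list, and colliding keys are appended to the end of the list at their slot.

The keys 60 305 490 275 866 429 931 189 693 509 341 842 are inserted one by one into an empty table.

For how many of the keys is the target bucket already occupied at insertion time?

5

Insert 60: h=2, bucket 2 empty → new chain.
Insert 305: h=8, bucket 8 empty → new chain.
Insert 490: h=4, bucket 4 empty → new chain.
Insert 275: h=3, bucket 3 empty → new chain.
Insert 866: h=8, bucket 8 nonempty → append to chain.
Insert 429: h=3, bucket 3 nonempty → append to chain.
Insert 931: h=6, bucket 6 empty → new chain.
Insert 189: h=7, bucket 7 empty → new chain.
Insert 693: h=3, bucket 3 nonempty → append to chain.
Insert 509: h=9, bucket 9 empty → new chain.
Insert 341: h=3, bucket 3 nonempty → append to chain.
Insert 842: h=4, bucket 4 nonempty → append to chain.
Final buckets:
0: ∅
1: ∅
2: 60
3: 275 -> 429 -> 693 -> 341
4: 490 -> 842
5: ∅
6: 931
7: 189
8: 305 -> 866
9: 509
10: ∅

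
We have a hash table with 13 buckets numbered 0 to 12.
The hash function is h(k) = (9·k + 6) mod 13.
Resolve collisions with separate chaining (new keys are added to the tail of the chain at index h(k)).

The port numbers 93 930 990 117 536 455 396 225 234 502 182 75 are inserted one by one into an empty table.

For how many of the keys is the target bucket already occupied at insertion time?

4

Insert 93: h=11, bucket 11 empty → new chain.
Insert 930: h=4, bucket 4 empty → new chain.
Insert 990: h=11, bucket 11 nonempty → append to chain.
Insert 117: h=6, bucket 6 empty → new chain.
Insert 536: h=7, bucket 7 empty → new chain.
Insert 455: h=6, bucket 6 nonempty → append to chain.
Insert 396: h=8, bucket 8 empty → new chain.
Insert 225: h=3, bucket 3 empty → new chain.
Insert 234: h=6, bucket 6 nonempty → append to chain.
Insert 502: h=0, bucket 0 empty → new chain.
Insert 182: h=6, bucket 6 nonempty → append to chain.
Insert 75: h=5, bucket 5 empty → new chain.
Final buckets:
0: 502
1: .
2: .
3: 225
4: 930
5: 75
6: 117 -> 455 -> 234 -> 182
7: 536
8: 396
9: .
10: .
11: 93 -> 990
12: .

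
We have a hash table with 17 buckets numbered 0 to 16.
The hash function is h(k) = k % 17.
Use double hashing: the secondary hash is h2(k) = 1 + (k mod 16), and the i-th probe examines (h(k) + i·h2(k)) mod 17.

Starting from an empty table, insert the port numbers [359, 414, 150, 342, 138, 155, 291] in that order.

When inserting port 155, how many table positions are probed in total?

359: h=2 => slot 2
414: h=6 => slot 6
150: h=14 => slot 14
342: h=2, h2=7, probe 2,9 => slot 9
138: h=2, h2=11, probe 2,13 => slot 13
155: h=2, h2=12, probe 2,14,9,4 => slot 4
291: h=2, h2=4, probe 2,6,10 => slot 10
Table: [∅, ∅, 359, ∅, 155, ∅, 414, ∅, ∅, 342, 291, ∅, ∅, 138, 150, ∅, ∅]

4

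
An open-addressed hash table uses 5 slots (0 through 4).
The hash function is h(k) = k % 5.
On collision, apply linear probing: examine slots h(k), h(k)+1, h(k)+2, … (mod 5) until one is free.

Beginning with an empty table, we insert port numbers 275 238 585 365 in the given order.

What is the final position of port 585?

275 hashes to 0; slot 0 is free => place at 0.
238 hashes to 3; slot 3 is free => place at 3.
585 hashes to 0; 0 taken => place at 1.
365 hashes to 0; 0,1 taken => place at 2.
Table: [275, 585, 365, 238, ∅]

1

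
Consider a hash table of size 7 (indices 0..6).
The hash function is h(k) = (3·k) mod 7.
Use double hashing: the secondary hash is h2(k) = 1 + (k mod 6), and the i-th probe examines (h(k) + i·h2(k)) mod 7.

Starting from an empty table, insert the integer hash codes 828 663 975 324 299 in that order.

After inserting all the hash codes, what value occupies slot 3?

975

828: h=6 -> slot 6
663: h=1 -> slot 1
975: h=6, h2=4, probe 6,3 -> slot 3
324: h=6, h2=1, probe 6,0 -> slot 0
299: h=1, h2=6, probe 1,0,6,5 -> slot 5
Table: [324, 663, -, 975, -, 299, 828]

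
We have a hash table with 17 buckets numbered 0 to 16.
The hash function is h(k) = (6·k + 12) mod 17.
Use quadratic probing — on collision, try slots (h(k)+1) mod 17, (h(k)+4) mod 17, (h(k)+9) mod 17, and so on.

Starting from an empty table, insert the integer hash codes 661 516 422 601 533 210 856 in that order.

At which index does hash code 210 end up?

661: h=0 -> slot 0
516: h=14 -> slot 14
422: h=11 -> slot 11
601: h=14, probe 14,15 -> slot 15
533: h=14, probe 14,15,1 -> slot 1
210: h=14, probe 14,15,1,6 -> slot 6
856: h=14, probe 14,15,1,6,13 -> slot 13
Table: [661, 533, ., ., ., ., 210, ., ., ., ., 422, ., 856, 516, 601, .]

6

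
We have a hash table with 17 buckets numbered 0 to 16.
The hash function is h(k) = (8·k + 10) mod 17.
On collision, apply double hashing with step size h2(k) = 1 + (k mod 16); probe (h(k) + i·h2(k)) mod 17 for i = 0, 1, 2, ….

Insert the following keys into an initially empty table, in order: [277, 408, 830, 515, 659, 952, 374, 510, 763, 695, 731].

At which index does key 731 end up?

5

277: h=16 => slot 16
408: h=10 => slot 10
830: h=3 => slot 3
515: h=16, h2=4, probe 16,3,7 => slot 7
659: h=12 => slot 12
952: h=10, h2=9, probe 10,2 => slot 2
374: h=10, h2=7, probe 10,0 => slot 0
510: h=10, h2=15, probe 10,8 => slot 8
763: h=11 => slot 11
695: h=11, h2=8, probe 11,2,10,1 => slot 1
731: h=10, h2=12, probe 10,5 => slot 5
Table: [374, 695, 952, 830, _, 731, _, 515, 510, _, 408, 763, 659, _, _, _, 277]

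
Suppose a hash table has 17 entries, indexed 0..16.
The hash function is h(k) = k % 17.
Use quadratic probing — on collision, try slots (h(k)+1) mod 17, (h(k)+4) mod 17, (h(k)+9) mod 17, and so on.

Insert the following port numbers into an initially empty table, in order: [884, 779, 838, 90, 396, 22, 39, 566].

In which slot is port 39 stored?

Insert 884: h=0, slot 0 empty → index 0.
Insert 779: h=14, slot 14 empty → index 14.
Insert 838: h=5, slot 5 empty → index 5.
Insert 90: h=5, slot 5 occupied → index 6.
Insert 396: h=5, slots 5,6 occupied → index 9.
Insert 22: h=5, slots 5,6,9,14 occupied → index 4.
Insert 39: h=5, slots 5,6,9,14,4 occupied → index 13.
Insert 566: h=5, slots 5,6,9,14,4,13 occupied → index 7.
Table: [884, ., ., ., 22, 838, 90, 566, ., 396, ., ., ., 39, 779, ., .]

13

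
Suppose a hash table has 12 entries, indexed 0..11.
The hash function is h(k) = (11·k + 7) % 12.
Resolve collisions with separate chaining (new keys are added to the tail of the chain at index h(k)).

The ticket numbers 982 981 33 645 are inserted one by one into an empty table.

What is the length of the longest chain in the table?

Insert 982: h=9, bucket 9 empty → new chain.
Insert 981: h=10, bucket 10 empty → new chain.
Insert 33: h=10, bucket 10 nonempty → append to chain.
Insert 645: h=10, bucket 10 nonempty → append to chain.
Final buckets:
0: —
1: —
2: —
3: —
4: —
5: —
6: —
7: —
8: —
9: 982
10: 981 -> 33 -> 645
11: —

3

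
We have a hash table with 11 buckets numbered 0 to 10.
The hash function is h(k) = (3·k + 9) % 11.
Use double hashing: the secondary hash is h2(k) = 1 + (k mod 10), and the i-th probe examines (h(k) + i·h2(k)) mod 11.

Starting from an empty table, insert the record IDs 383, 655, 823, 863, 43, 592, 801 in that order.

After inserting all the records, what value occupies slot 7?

823

383: h=3 => slot 3
655: h=5 => slot 5
823: h=3, h2=4, probe 3,7 => slot 7
863: h=2 => slot 2
43: h=6 => slot 6
592: h=3, h2=3, probe 3,6,9 => slot 9
801: h=3, h2=2, probe 3,5,7,9,0 => slot 0
Table: [801, _, 863, 383, _, 655, 43, 823, _, 592, _]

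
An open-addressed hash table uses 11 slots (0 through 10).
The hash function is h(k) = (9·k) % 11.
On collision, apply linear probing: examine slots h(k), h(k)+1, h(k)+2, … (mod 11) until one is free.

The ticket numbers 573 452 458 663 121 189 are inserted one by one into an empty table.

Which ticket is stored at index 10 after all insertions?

573 hashes to 9; slot 9 is free => place at 9.
452 hashes to 9; 9 taken => place at 10.
458 hashes to 8; slot 8 is free => place at 8.
663 hashes to 5; slot 5 is free => place at 5.
121 hashes to 0; slot 0 is free => place at 0.
189 hashes to 7; slot 7 is free => place at 7.
Table: [121, ., ., ., ., 663, ., 189, 458, 573, 452]

452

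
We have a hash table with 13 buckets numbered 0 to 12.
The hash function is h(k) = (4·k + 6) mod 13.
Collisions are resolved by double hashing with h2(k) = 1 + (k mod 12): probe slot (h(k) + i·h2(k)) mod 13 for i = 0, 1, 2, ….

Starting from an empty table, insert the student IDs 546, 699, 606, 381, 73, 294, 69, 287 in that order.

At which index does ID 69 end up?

546 hashes to 6; slot 6 is free → place at 6.
699 hashes to 7; slot 7 is free → place at 7.
606 hashes to 12; slot 12 is free → place at 12.
381 hashes to 9; slot 9 is free → place at 9.
73 hashes to 12, h2=2; 12 taken → place at 1.
294 hashes to 12, h2=7; 12,6 taken → place at 0.
69 hashes to 9, h2=10; 9,6 taken → place at 3.
287 hashes to 10; slot 10 is free → place at 10.
Table: [294, 73, _, 69, _, _, 546, 699, _, 381, 287, _, 606]

3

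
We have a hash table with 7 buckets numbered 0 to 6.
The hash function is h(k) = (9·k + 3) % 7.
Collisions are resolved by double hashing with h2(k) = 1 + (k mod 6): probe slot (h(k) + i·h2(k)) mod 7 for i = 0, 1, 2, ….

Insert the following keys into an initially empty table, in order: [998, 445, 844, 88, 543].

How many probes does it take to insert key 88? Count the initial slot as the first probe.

998 hashes to 4; slot 4 is free → place at 4.
445 hashes to 4, h2=2; 4 taken → place at 6.
844 hashes to 4, h2=5; 4 taken → place at 2.
88 hashes to 4, h2=5; 4,2 taken → place at 0.
543 hashes to 4, h2=4; 4 taken → place at 1.
Table: [88, 543, 844, —, 998, —, 445]

3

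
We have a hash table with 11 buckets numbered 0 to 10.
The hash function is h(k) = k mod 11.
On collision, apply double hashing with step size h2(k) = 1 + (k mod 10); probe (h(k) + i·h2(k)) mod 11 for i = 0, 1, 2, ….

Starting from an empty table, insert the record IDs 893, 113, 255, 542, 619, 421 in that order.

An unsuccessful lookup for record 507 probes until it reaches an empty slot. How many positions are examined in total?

2

893: h=2 → slot 2
113: h=3 → slot 3
255: h=2, h2=6, probe 2,8 → slot 8
542: h=3, h2=3, probe 3,6 → slot 6
619: h=3, h2=10, probe 3,2,1 → slot 1
421: h=3, h2=2, probe 3,5 → slot 5
Table: [∅, 619, 893, 113, ∅, 421, 542, ∅, 255, ∅, ∅]
Lookup 507: h=1, h2=8, probe 1,9 → slot 9 empty, not found.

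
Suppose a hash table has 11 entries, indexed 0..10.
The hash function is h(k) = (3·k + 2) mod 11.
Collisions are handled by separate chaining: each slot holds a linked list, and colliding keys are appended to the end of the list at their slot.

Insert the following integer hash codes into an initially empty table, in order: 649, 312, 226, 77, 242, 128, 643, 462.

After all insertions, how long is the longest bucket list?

649 -> bucket 2
312 -> bucket 3
226 -> bucket 9
77 -> bucket 2 (collision)
242 -> bucket 2 (collision)
128 -> bucket 1
643 -> bucket 6
462 -> bucket 2 (collision)
Final buckets:
0: ∅
1: 128
2: 649 -> 77 -> 242 -> 462
3: 312
4: ∅
5: ∅
6: 643
7: ∅
8: ∅
9: 226
10: ∅

4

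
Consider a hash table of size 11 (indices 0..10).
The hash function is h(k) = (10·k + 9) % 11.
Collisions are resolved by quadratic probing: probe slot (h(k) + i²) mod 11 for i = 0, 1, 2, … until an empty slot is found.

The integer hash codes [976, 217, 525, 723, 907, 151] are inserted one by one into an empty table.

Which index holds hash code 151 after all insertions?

Insert 976: h=1, slot 1 empty => index 1.
Insert 217: h=1, slot 1 occupied => index 2.
Insert 525: h=1, slots 1,2 occupied => index 5.
Insert 723: h=1, slots 1,2,5 occupied => index 10.
Insert 907: h=4, slot 4 empty => index 4.
Insert 151: h=1, slots 1,2,5,10 occupied => index 6.
Table: [—, 976, 217, —, 907, 525, 151, —, —, —, 723]

6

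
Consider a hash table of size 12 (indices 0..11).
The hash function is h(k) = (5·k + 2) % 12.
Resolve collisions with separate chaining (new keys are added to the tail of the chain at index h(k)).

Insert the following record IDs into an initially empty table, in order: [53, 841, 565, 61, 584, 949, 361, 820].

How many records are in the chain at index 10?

1

Insert 53: h=3, bucket 3 empty → new chain.
Insert 841: h=7, bucket 7 empty → new chain.
Insert 565: h=7, bucket 7 nonempty → append to chain.
Insert 61: h=7, bucket 7 nonempty → append to chain.
Insert 584: h=6, bucket 6 empty → new chain.
Insert 949: h=7, bucket 7 nonempty → append to chain.
Insert 361: h=7, bucket 7 nonempty → append to chain.
Insert 820: h=10, bucket 10 empty → new chain.
Final buckets:
0: _
1: _
2: _
3: 53
4: _
5: _
6: 584
7: 841 -> 565 -> 61 -> 949 -> 361
8: _
9: _
10: 820
11: _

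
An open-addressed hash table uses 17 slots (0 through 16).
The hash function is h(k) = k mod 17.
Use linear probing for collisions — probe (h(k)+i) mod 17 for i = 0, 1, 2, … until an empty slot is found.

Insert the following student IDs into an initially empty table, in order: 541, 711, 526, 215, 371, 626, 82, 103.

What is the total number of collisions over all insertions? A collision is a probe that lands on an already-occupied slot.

15

Insert 541: h=14, slot 14 empty → index 14.
Insert 711: h=14, slot 14 occupied → index 15.
Insert 526: h=16, slot 16 empty → index 16.
Insert 215: h=11, slot 11 empty → index 11.
Insert 371: h=14, slots 14,15,16 occupied → index 0.
Insert 626: h=14, slots 14,15,16,0 occupied → index 1.
Insert 82: h=14, slots 14,15,16,0,1 occupied → index 2.
Insert 103: h=1, slots 1,2 occupied → index 3.
Table: [371, 626, 82, 103, -, -, -, -, -, -, -, 215, -, -, 541, 711, 526]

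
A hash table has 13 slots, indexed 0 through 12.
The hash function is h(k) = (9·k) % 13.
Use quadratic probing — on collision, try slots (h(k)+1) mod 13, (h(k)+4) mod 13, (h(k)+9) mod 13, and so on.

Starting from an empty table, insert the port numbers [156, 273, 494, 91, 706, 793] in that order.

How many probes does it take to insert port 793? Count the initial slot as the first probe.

156 hashes to 0; slot 0 is free → place at 0.
273 hashes to 0; 0 taken → place at 1.
494 hashes to 0; 0,1 taken → place at 4.
91 hashes to 0; 0,1,4 taken → place at 9.
706 hashes to 10; slot 10 is free → place at 10.
793 hashes to 0; 0,1,4,9 taken → place at 3.
Table: [156, 273, ., 793, 494, ., ., ., ., 91, 706, ., .]

5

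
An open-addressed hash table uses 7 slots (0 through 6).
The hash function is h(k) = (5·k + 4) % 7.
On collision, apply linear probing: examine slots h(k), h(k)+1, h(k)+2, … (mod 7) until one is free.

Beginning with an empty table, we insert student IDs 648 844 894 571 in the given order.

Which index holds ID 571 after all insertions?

5

648: h=3 -> slot 3
844: h=3, probe 3,4 -> slot 4
894: h=1 -> slot 1
571: h=3, probe 3,4,5 -> slot 5
Table: [∅, 894, ∅, 648, 844, 571, ∅]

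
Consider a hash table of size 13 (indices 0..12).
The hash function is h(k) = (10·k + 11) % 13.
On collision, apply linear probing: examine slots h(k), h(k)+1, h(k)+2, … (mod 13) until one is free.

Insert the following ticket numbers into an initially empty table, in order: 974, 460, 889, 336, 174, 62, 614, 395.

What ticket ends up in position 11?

174

Insert 974: h=1, slot 1 empty -> index 1.
Insert 460: h=9, slot 9 empty -> index 9.
Insert 889: h=9, slot 9 occupied -> index 10.
Insert 336: h=4, slot 4 empty -> index 4.
Insert 174: h=9, slots 9,10 occupied -> index 11.
Insert 62: h=7, slot 7 empty -> index 7.
Insert 614: h=2, slot 2 empty -> index 2.
Insert 395: h=9, slots 9,10,11 occupied -> index 12.
Table: [—, 974, 614, —, 336, —, —, 62, —, 460, 889, 174, 395]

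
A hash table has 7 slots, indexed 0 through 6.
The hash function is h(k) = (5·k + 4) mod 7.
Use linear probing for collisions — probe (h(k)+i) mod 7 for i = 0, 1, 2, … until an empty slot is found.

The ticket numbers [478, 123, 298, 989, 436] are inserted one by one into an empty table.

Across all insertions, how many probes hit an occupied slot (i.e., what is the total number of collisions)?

478 hashes to 0; slot 0 is free -> place at 0.
123 hashes to 3; slot 3 is free -> place at 3.
298 hashes to 3; 3 taken -> place at 4.
989 hashes to 0; 0 taken -> place at 1.
436 hashes to 0; 0,1 taken -> place at 2.
Table: [478, 989, 436, 123, 298, _, _]

4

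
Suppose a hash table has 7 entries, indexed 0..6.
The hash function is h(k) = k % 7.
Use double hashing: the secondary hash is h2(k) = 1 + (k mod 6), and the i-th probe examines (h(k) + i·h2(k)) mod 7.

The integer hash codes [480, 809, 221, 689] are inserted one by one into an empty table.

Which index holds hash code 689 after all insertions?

1

480: h=4 -> slot 4
809: h=4, h2=6, probe 4,3 -> slot 3
221: h=4, h2=6, probe 4,3,2 -> slot 2
689: h=3, h2=6, probe 3,2,1 -> slot 1
Table: [—, 689, 221, 809, 480, —, —]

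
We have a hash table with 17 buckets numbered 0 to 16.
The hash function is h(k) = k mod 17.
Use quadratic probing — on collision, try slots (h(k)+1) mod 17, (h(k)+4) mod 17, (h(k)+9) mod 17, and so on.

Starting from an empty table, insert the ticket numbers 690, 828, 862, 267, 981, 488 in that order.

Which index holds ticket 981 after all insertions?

4

690 hashes to 10; slot 10 is free => place at 10.
828 hashes to 12; slot 12 is free => place at 12.
862 hashes to 12; 12 taken => place at 13.
267 hashes to 12; 12,13 taken => place at 16.
981 hashes to 12; 12,13,16 taken => place at 4.
488 hashes to 12; 12,13,16,4 taken => place at 11.
Table: [—, —, —, —, 981, —, —, —, —, —, 690, 488, 828, 862, —, —, 267]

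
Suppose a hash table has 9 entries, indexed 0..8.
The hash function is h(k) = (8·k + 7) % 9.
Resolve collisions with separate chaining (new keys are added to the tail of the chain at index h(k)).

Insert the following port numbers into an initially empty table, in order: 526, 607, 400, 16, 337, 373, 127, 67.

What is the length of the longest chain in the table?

6

526 -> bucket 3
607 -> bucket 3 (collision)
400 -> bucket 3 (collision)
16 -> bucket 0
337 -> bucket 3 (collision)
373 -> bucket 3 (collision)
127 -> bucket 6
67 -> bucket 3 (collision)
Final buckets:
0: 16
1: ∅
2: ∅
3: 526 -> 607 -> 400 -> 337 -> 373 -> 67
4: ∅
5: ∅
6: 127
7: ∅
8: ∅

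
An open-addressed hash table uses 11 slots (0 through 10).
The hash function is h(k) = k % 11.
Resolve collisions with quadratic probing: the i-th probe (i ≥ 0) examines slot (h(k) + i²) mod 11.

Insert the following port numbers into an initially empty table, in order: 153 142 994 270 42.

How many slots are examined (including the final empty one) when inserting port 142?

2

153: h=10 → slot 10
142: h=10, probe 10,0 → slot 0
994: h=4 → slot 4
270: h=6 → slot 6
42: h=9 → slot 9
Table: [142, —, —, —, 994, —, 270, —, —, 42, 153]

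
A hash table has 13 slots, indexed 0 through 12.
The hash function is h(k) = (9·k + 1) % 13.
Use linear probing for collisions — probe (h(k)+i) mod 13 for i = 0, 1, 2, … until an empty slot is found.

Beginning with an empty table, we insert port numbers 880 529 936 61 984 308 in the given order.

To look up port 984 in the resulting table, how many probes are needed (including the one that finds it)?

880 hashes to 4; slot 4 is free => place at 4.
529 hashes to 4; 4 taken => place at 5.
936 hashes to 1; slot 1 is free => place at 1.
61 hashes to 4; 4,5 taken => place at 6.
984 hashes to 4; 4,5,6 taken => place at 7.
308 hashes to 4; 4,5,6,7 taken => place at 8.
Table: [., 936, ., ., 880, 529, 61, 984, 308, ., ., ., .]
Lookup 984: h=4, probe 4,5,6,7 → found at 7.

4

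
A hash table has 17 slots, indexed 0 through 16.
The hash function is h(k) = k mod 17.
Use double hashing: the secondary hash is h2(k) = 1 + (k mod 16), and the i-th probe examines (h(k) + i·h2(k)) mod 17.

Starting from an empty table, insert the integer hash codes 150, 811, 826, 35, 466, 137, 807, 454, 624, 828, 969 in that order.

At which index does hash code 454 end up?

150: h=14 → slot 14
811: h=12 → slot 12
826: h=10 → slot 10
35: h=1 → slot 1
466: h=7 → slot 7
137: h=1, h2=10, probe 1,11 → slot 11
807: h=8 → slot 8
454: h=12, h2=7, probe 12,2 → slot 2
624: h=12, h2=1, probe 12,13 → slot 13
828: h=12, h2=13, probe 12,8,4 → slot 4
969: h=0 → slot 0
Table: [969, 35, 454, ∅, 828, ∅, ∅, 466, 807, ∅, 826, 137, 811, 624, 150, ∅, ∅]

2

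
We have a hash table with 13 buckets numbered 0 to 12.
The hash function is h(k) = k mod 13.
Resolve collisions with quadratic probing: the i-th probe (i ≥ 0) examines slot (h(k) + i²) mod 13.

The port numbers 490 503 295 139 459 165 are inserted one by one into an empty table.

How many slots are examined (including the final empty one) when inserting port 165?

5

490: h=9 → slot 9
503: h=9, probe 9,10 → slot 10
295: h=9, probe 9,10,0 → slot 0
139: h=9, probe 9,10,0,5 → slot 5
459: h=4 → slot 4
165: h=9, probe 9,10,0,5,12 → slot 12
Table: [295, -, -, -, 459, 139, -, -, -, 490, 503, -, 165]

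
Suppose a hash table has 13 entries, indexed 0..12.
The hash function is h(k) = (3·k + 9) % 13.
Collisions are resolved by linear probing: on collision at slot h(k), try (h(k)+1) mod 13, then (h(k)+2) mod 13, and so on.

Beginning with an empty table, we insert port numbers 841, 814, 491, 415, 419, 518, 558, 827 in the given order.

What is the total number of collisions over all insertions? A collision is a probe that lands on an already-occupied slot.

4

841 hashes to 10; slot 10 is free => place at 10.
814 hashes to 7; slot 7 is free => place at 7.
491 hashes to 0; slot 0 is free => place at 0.
415 hashes to 6; slot 6 is free => place at 6.
419 hashes to 5; slot 5 is free => place at 5.
518 hashes to 3; slot 3 is free => place at 3.
558 hashes to 6; 6,7 taken => place at 8.
827 hashes to 7; 7,8 taken => place at 9.
Table: [491, _, _, 518, _, 419, 415, 814, 558, 827, 841, _, _]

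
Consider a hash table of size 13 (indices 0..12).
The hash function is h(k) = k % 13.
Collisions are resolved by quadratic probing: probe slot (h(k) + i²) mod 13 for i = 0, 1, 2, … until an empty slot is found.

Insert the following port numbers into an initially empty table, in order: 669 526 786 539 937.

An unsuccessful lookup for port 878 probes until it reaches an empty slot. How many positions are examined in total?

669 hashes to 6; slot 6 is free => place at 6.
526 hashes to 6; 6 taken => place at 7.
786 hashes to 6; 6,7 taken => place at 10.
539 hashes to 6; 6,7,10 taken => place at 2.
937 hashes to 1; slot 1 is free => place at 1.
Table: [—, 937, 539, —, —, —, 669, 526, —, —, 786, —, —]
Lookup 878: h=7, probe 7,8 → slot 8 empty, not found.

2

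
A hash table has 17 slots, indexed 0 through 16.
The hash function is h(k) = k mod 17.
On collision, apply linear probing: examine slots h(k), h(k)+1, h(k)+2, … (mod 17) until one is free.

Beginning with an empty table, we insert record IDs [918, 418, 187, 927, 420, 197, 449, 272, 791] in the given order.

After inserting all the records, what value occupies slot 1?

187

918: h=0 -> slot 0
418: h=10 -> slot 10
187: h=0, probe 0,1 -> slot 1
927: h=9 -> slot 9
420: h=12 -> slot 12
197: h=10, probe 10,11 -> slot 11
449: h=7 -> slot 7
272: h=0, probe 0,1,2 -> slot 2
791: h=9, probe 9,10,11,12,13 -> slot 13
Table: [918, 187, 272, _, _, _, _, 449, _, 927, 418, 197, 420, 791, _, _, _]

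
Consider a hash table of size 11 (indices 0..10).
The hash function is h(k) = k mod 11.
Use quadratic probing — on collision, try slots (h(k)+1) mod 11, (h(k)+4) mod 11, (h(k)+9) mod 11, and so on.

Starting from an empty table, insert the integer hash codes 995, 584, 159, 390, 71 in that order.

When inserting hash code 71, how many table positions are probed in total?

4

995: h=5 → slot 5
584: h=1 → slot 1
159: h=5, probe 5,6 → slot 6
390: h=5, probe 5,6,9 → slot 9
71: h=5, probe 5,6,9,3 → slot 3
Table: [-, 584, -, 71, -, 995, 159, -, -, 390, -]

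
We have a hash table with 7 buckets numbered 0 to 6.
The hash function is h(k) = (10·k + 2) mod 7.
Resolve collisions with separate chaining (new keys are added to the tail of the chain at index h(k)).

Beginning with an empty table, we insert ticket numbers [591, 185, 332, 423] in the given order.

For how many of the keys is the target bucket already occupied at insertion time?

3

Insert 591: h=4, bucket 4 empty -> new chain.
Insert 185: h=4, bucket 4 nonempty -> append to chain.
Insert 332: h=4, bucket 4 nonempty -> append to chain.
Insert 423: h=4, bucket 4 nonempty -> append to chain.
Final buckets:
0: -
1: -
2: -
3: -
4: 591 -> 185 -> 332 -> 423
5: -
6: -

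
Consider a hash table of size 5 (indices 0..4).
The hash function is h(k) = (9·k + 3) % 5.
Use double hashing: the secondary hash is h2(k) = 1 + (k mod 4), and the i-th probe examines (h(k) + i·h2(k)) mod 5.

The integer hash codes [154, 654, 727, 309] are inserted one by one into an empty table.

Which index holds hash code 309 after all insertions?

154: h=4 => slot 4
654: h=4, h2=3, probe 4,2 => slot 2
727: h=1 => slot 1
309: h=4, h2=2, probe 4,1,3 => slot 3
Table: [—, 727, 654, 309, 154]

3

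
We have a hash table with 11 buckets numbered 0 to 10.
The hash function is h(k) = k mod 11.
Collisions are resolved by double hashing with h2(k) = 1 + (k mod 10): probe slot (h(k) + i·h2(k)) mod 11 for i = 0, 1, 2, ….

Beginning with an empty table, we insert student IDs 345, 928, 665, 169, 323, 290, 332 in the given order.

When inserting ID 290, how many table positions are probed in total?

Insert 345: h=4, slot 4 empty → index 4.
Insert 928: h=4, h2=9, slot 4 occupied → index 2.
Insert 665: h=5, slot 5 empty → index 5.
Insert 169: h=4, h2=10, slot 4 occupied → index 3.
Insert 323: h=4, h2=4, slot 4 occupied → index 8.
Insert 290: h=4, h2=1, slots 4,5 occupied → index 6.
Insert 332: h=2, h2=3, slots 2,5,8 occupied → index 0.
Table: [332, ∅, 928, 169, 345, 665, 290, ∅, 323, ∅, ∅]

3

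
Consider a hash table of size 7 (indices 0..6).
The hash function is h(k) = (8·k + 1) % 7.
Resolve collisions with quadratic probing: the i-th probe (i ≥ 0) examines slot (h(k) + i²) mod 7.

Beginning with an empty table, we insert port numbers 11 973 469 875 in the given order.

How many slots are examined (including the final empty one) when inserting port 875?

4

Insert 11: h=5, slot 5 empty → index 5.
Insert 973: h=1, slot 1 empty → index 1.
Insert 469: h=1, slot 1 occupied → index 2.
Insert 875: h=1, slots 1,2,5 occupied → index 3.
Table: [—, 973, 469, 875, —, 11, —]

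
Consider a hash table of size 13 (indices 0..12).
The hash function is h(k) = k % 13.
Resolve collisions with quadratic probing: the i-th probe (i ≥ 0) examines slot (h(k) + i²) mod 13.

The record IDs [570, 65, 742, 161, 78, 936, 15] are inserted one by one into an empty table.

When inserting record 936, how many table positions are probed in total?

4

Insert 570: h=11, slot 11 empty => index 11.
Insert 65: h=0, slot 0 empty => index 0.
Insert 742: h=1, slot 1 empty => index 1.
Insert 161: h=5, slot 5 empty => index 5.
Insert 78: h=0, slots 0,1 occupied => index 4.
Insert 936: h=0, slots 0,1,4 occupied => index 9.
Insert 15: h=2, slot 2 empty => index 2.
Table: [65, 742, 15, ∅, 78, 161, ∅, ∅, ∅, 936, ∅, 570, ∅]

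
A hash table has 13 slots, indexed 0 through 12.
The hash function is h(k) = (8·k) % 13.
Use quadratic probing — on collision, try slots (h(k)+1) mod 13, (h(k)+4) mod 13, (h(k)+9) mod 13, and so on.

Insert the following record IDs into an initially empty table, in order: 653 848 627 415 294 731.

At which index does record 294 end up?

Insert 653: h=11, slot 11 empty => index 11.
Insert 848: h=11, slot 11 occupied => index 12.
Insert 627: h=11, slots 11,12 occupied => index 2.
Insert 415: h=5, slot 5 empty => index 5.
Insert 294: h=12, slot 12 occupied => index 0.
Insert 731: h=11, slots 11,12,2 occupied => index 7.
Table: [294, ∅, 627, ∅, ∅, 415, ∅, 731, ∅, ∅, ∅, 653, 848]

0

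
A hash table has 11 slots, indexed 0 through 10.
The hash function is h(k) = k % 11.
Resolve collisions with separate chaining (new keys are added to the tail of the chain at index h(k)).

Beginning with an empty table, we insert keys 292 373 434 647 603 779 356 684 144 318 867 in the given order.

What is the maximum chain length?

292 -> bucket 6
373 -> bucket 10
434 -> bucket 5
647 -> bucket 9
603 -> bucket 9 (collision)
779 -> bucket 9 (collision)
356 -> bucket 4
684 -> bucket 2
144 -> bucket 1
318 -> bucket 10 (collision)
867 -> bucket 9 (collision)
Final buckets:
0: -
1: 144
2: 684
3: -
4: 356
5: 434
6: 292
7: -
8: -
9: 647 -> 603 -> 779 -> 867
10: 373 -> 318

4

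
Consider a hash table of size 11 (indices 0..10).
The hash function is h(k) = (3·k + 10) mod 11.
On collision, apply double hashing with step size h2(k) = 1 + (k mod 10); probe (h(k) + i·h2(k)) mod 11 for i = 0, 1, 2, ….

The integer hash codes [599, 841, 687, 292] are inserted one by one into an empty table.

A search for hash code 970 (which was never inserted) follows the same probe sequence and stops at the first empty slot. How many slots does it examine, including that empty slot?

3

599: h=3 => slot 3
841: h=3, h2=2, probe 3,5 => slot 5
687: h=3, h2=8, probe 3,0 => slot 0
292: h=6 => slot 6
Table: [687, —, —, 599, —, 841, 292, —, —, —, —]
Lookup 970: h=5, h2=1, probe 5,6,7 → slot 7 empty, not found.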